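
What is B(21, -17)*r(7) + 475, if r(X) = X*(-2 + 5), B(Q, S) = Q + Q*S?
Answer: -6581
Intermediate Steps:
r(X) = 3*X (r(X) = X*3 = 3*X)
B(21, -17)*r(7) + 475 = (21*(1 - 17))*(3*7) + 475 = (21*(-16))*21 + 475 = -336*21 + 475 = -7056 + 475 = -6581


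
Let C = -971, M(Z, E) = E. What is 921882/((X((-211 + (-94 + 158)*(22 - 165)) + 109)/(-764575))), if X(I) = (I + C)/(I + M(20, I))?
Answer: -521813019648648/409 ≈ -1.2758e+12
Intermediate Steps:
X(I) = (-971 + I)/(2*I) (X(I) = (I - 971)/(I + I) = (-971 + I)/((2*I)) = (-971 + I)*(1/(2*I)) = (-971 + I)/(2*I))
921882/((X((-211 + (-94 + 158)*(22 - 165)) + 109)/(-764575))) = 921882/((((-971 + ((-211 + (-94 + 158)*(22 - 165)) + 109))/(2*((-211 + (-94 + 158)*(22 - 165)) + 109)))/(-764575))) = 921882/((((-971 + ((-211 + 64*(-143)) + 109))/(2*((-211 + 64*(-143)) + 109)))*(-1/764575))) = 921882/((((-971 + ((-211 - 9152) + 109))/(2*((-211 - 9152) + 109)))*(-1/764575))) = 921882/((((-971 + (-9363 + 109))/(2*(-9363 + 109)))*(-1/764575))) = 921882/((((1/2)*(-971 - 9254)/(-9254))*(-1/764575))) = 921882/((((1/2)*(-1/9254)*(-10225))*(-1/764575))) = 921882/(((10225/18508)*(-1/764575))) = 921882/(-409/566030164) = 921882*(-566030164/409) = -521813019648648/409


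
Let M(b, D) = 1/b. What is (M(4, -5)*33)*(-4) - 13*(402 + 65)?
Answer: -6104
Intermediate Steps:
(M(4, -5)*33)*(-4) - 13*(402 + 65) = (33/4)*(-4) - 13*(402 + 65) = ((1/4)*33)*(-4) - 13*467 = (33/4)*(-4) - 1*6071 = -33 - 6071 = -6104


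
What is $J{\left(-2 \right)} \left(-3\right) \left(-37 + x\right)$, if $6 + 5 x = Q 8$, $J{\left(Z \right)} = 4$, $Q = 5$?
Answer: $\frac{1812}{5} \approx 362.4$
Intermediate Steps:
$x = \frac{34}{5}$ ($x = - \frac{6}{5} + \frac{5 \cdot 8}{5} = - \frac{6}{5} + \frac{1}{5} \cdot 40 = - \frac{6}{5} + 8 = \frac{34}{5} \approx 6.8$)
$J{\left(-2 \right)} \left(-3\right) \left(-37 + x\right) = 4 \left(-3\right) \left(-37 + \frac{34}{5}\right) = \left(-12\right) \left(- \frac{151}{5}\right) = \frac{1812}{5}$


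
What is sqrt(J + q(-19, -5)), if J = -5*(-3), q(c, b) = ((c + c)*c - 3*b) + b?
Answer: 3*sqrt(83) ≈ 27.331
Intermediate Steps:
q(c, b) = -2*b + 2*c**2 (q(c, b) = ((2*c)*c - 3*b) + b = (2*c**2 - 3*b) + b = (-3*b + 2*c**2) + b = -2*b + 2*c**2)
J = 15
sqrt(J + q(-19, -5)) = sqrt(15 + (-2*(-5) + 2*(-19)**2)) = sqrt(15 + (10 + 2*361)) = sqrt(15 + (10 + 722)) = sqrt(15 + 732) = sqrt(747) = 3*sqrt(83)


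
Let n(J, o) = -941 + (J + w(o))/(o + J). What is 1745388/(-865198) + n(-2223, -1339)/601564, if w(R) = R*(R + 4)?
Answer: -18001977959702/8913082480633 ≈ -2.0197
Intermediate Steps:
w(R) = R*(4 + R)
n(J, o) = -941 + (J + o*(4 + o))/(J + o) (n(J, o) = -941 + (J + o*(4 + o))/(o + J) = -941 + (J + o*(4 + o))/(J + o))
1745388/(-865198) + n(-2223, -1339)/601564 = 1745388/(-865198) + (((-1339)² - 940*(-2223) - 937*(-1339))/(-2223 - 1339))/601564 = 1745388*(-1/865198) + ((1792921 + 2089620 + 1254643)/(-3562))*(1/601564) = -872694/432599 - 1/3562*5137184*(1/601564) = -872694/432599 - 197584/137*1/601564 = -872694/432599 - 49396/20603567 = -18001977959702/8913082480633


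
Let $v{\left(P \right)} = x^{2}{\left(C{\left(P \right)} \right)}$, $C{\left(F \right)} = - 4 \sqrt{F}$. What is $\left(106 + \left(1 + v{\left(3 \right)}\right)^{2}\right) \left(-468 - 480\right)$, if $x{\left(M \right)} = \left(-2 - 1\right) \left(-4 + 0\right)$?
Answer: $-20032188$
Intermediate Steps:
$x{\left(M \right)} = 12$ ($x{\left(M \right)} = \left(-3\right) \left(-4\right) = 12$)
$v{\left(P \right)} = 144$ ($v{\left(P \right)} = 12^{2} = 144$)
$\left(106 + \left(1 + v{\left(3 \right)}\right)^{2}\right) \left(-468 - 480\right) = \left(106 + \left(1 + 144\right)^{2}\right) \left(-468 - 480\right) = \left(106 + 145^{2}\right) \left(-948\right) = \left(106 + 21025\right) \left(-948\right) = 21131 \left(-948\right) = -20032188$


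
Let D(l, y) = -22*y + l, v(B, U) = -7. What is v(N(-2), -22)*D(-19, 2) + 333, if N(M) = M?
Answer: 774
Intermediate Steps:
D(l, y) = l - 22*y
v(N(-2), -22)*D(-19, 2) + 333 = -7*(-19 - 22*2) + 333 = -7*(-19 - 44) + 333 = -7*(-63) + 333 = 441 + 333 = 774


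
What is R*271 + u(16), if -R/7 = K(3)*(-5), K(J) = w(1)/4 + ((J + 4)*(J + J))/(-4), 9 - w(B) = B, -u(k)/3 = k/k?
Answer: -161251/2 ≈ -80626.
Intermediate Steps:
u(k) = -3 (u(k) = -3*k/k = -3*1 = -3)
w(B) = 9 - B
K(J) = 2 - J*(4 + J)/2 (K(J) = (9 - 1*1)/4 + ((J + 4)*(J + J))/(-4) = (9 - 1)*(¼) + ((4 + J)*(2*J))*(-¼) = 8*(¼) + (2*J*(4 + J))*(-¼) = 2 - J*(4 + J)/2)
R = -595/2 (R = -7*(2 - 2*3 - ½*3²)*(-5) = -7*(2 - 6 - ½*9)*(-5) = -7*(2 - 6 - 9/2)*(-5) = -(-119)*(-5)/2 = -7*85/2 = -595/2 ≈ -297.50)
R*271 + u(16) = -595/2*271 - 3 = -161245/2 - 3 = -161251/2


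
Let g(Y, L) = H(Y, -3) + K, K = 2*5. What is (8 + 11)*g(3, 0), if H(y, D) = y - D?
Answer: 304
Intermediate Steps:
K = 10
g(Y, L) = 13 + Y (g(Y, L) = (Y - 1*(-3)) + 10 = (Y + 3) + 10 = (3 + Y) + 10 = 13 + Y)
(8 + 11)*g(3, 0) = (8 + 11)*(13 + 3) = 19*16 = 304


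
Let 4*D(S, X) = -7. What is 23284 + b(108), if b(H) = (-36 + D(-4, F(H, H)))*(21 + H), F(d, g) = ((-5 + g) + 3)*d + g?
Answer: 73657/4 ≈ 18414.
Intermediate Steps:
F(d, g) = g + d*(-2 + g) (F(d, g) = (-2 + g)*d + g = d*(-2 + g) + g = g + d*(-2 + g))
D(S, X) = -7/4 (D(S, X) = (1/4)*(-7) = -7/4)
b(H) = -3171/4 - 151*H/4 (b(H) = (-36 - 7/4)*(21 + H) = -151*(21 + H)/4 = -3171/4 - 151*H/4)
23284 + b(108) = 23284 + (-3171/4 - 151/4*108) = 23284 + (-3171/4 - 4077) = 23284 - 19479/4 = 73657/4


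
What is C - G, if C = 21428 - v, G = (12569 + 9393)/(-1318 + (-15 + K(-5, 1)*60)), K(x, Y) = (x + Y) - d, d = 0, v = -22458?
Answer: 69054640/1573 ≈ 43900.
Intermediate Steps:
K(x, Y) = Y + x (K(x, Y) = (x + Y) - 1*0 = (Y + x) + 0 = Y + x)
G = -21962/1573 (G = (12569 + 9393)/(-1318 + (-15 + (1 - 5)*60)) = 21962/(-1318 + (-15 - 4*60)) = 21962/(-1318 + (-15 - 240)) = 21962/(-1318 - 255) = 21962/(-1573) = 21962*(-1/1573) = -21962/1573 ≈ -13.962)
C = 43886 (C = 21428 - 1*(-22458) = 21428 + 22458 = 43886)
C - G = 43886 - 1*(-21962/1573) = 43886 + 21962/1573 = 69054640/1573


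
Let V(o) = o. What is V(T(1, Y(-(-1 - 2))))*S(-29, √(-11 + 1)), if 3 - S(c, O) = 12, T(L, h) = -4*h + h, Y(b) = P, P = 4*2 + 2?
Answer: 270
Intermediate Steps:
P = 10 (P = 8 + 2 = 10)
Y(b) = 10
T(L, h) = -3*h
S(c, O) = -9 (S(c, O) = 3 - 1*12 = 3 - 12 = -9)
V(T(1, Y(-(-1 - 2))))*S(-29, √(-11 + 1)) = -3*10*(-9) = -30*(-9) = 270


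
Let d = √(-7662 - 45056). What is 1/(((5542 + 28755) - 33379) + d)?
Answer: 459/447721 - I*√52718/895442 ≈ 0.0010252 - 0.00025641*I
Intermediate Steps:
d = I*√52718 (d = √(-52718) = I*√52718 ≈ 229.6*I)
1/(((5542 + 28755) - 33379) + d) = 1/(((5542 + 28755) - 33379) + I*√52718) = 1/((34297 - 33379) + I*√52718) = 1/(918 + I*√52718)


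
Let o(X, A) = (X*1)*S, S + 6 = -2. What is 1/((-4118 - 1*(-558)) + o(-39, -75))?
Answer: -1/3248 ≈ -0.00030788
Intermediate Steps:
S = -8 (S = -6 - 2 = -8)
o(X, A) = -8*X (o(X, A) = (X*1)*(-8) = X*(-8) = -8*X)
1/((-4118 - 1*(-558)) + o(-39, -75)) = 1/((-4118 - 1*(-558)) - 8*(-39)) = 1/((-4118 + 558) + 312) = 1/(-3560 + 312) = 1/(-3248) = -1/3248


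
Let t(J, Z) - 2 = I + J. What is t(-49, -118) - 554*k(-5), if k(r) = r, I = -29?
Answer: 2694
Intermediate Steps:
t(J, Z) = -27 + J (t(J, Z) = 2 + (-29 + J) = -27 + J)
t(-49, -118) - 554*k(-5) = (-27 - 49) - 554*(-5) = -76 - 1*(-2770) = -76 + 2770 = 2694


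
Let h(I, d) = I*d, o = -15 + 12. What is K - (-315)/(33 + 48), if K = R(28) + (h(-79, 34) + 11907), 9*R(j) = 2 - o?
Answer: 83029/9 ≈ 9225.4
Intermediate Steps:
o = -3
R(j) = 5/9 (R(j) = (2 - 1*(-3))/9 = (2 + 3)/9 = (1/9)*5 = 5/9)
K = 82994/9 (K = 5/9 + (-79*34 + 11907) = 5/9 + (-2686 + 11907) = 5/9 + 9221 = 82994/9 ≈ 9221.6)
K - (-315)/(33 + 48) = 82994/9 - (-315)/(33 + 48) = 82994/9 - (-315)/81 = 82994/9 - 1*(-35/9) = 82994/9 + 35/9 = 83029/9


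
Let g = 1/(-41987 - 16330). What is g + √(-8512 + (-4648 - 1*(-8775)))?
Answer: -1/58317 + I*√4385 ≈ -1.7148e-5 + 66.219*I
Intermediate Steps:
g = -1/58317 (g = 1/(-58317) = -1/58317 ≈ -1.7148e-5)
g + √(-8512 + (-4648 - 1*(-8775))) = -1/58317 + √(-8512 + (-4648 - 1*(-8775))) = -1/58317 + √(-8512 + (-4648 + 8775)) = -1/58317 + √(-8512 + 4127) = -1/58317 + √(-4385) = -1/58317 + I*√4385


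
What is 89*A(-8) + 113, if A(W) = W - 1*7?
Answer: -1222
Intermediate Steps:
A(W) = -7 + W (A(W) = W - 7 = -7 + W)
89*A(-8) + 113 = 89*(-7 - 8) + 113 = 89*(-15) + 113 = -1335 + 113 = -1222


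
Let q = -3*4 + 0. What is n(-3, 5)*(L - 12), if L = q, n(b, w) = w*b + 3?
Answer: 288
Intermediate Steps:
n(b, w) = 3 + b*w (n(b, w) = b*w + 3 = 3 + b*w)
q = -12 (q = -12 + 0 = -12)
L = -12
n(-3, 5)*(L - 12) = (3 - 3*5)*(-12 - 12) = (3 - 15)*(-24) = -12*(-24) = 288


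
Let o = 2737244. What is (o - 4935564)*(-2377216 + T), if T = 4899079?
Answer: -5543861870160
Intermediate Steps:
(o - 4935564)*(-2377216 + T) = (2737244 - 4935564)*(-2377216 + 4899079) = -2198320*2521863 = -5543861870160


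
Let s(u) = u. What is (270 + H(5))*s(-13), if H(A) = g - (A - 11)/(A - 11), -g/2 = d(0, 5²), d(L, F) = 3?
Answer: -3419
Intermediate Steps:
g = -6 (g = -2*3 = -6)
H(A) = -7 (H(A) = -6 - (A - 11)/(A - 11) = -6 - (-11 + A)/(-11 + A) = -6 - 1*1 = -6 - 1 = -7)
(270 + H(5))*s(-13) = (270 - 7)*(-13) = 263*(-13) = -3419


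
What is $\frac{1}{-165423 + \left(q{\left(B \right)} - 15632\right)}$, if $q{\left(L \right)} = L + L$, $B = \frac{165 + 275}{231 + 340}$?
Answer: $- \frac{571}{103381525} \approx -5.5232 \cdot 10^{-6}$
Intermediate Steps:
$B = \frac{440}{571} \approx 0.77058$
$q{\left(L \right)} = 2 L$
$\frac{1}{-165423 + \left(q{\left(B \right)} - 15632\right)} = \frac{1}{-165423 + \left(2 \cdot \frac{440}{571} - 15632\right)} = \frac{1}{-165423 + \left(\frac{880}{571} - 15632\right)} = \frac{1}{-165423 - \frac{8924992}{571}} = \frac{1}{- \frac{103381525}{571}} = - \frac{571}{103381525}$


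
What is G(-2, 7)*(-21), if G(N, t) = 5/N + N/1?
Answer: 189/2 ≈ 94.500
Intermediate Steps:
G(N, t) = N + 5/N (G(N, t) = 5/N + N*1 = 5/N + N = N + 5/N)
G(-2, 7)*(-21) = (-2 + 5/(-2))*(-21) = (-2 + 5*(-1/2))*(-21) = (-2 - 5/2)*(-21) = -9/2*(-21) = 189/2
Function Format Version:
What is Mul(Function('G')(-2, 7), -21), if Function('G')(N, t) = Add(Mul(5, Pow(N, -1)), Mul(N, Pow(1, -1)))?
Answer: Rational(189, 2) ≈ 94.500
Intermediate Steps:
Function('G')(N, t) = Add(N, Mul(5, Pow(N, -1))) (Function('G')(N, t) = Add(Mul(5, Pow(N, -1)), Mul(N, 1)) = Add(Mul(5, Pow(N, -1)), N) = Add(N, Mul(5, Pow(N, -1))))
Mul(Function('G')(-2, 7), -21) = Mul(Add(-2, Mul(5, Pow(-2, -1))), -21) = Mul(Add(-2, Mul(5, Rational(-1, 2))), -21) = Mul(Add(-2, Rational(-5, 2)), -21) = Mul(Rational(-9, 2), -21) = Rational(189, 2)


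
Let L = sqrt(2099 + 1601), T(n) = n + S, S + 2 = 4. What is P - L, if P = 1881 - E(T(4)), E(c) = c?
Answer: 1875 - 10*sqrt(37) ≈ 1814.2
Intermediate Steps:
S = 2 (S = -2 + 4 = 2)
T(n) = 2 + n (T(n) = n + 2 = 2 + n)
L = 10*sqrt(37) (L = sqrt(3700) = 10*sqrt(37) ≈ 60.828)
P = 1875 (P = 1881 - (2 + 4) = 1881 - 1*6 = 1881 - 6 = 1875)
P - L = 1875 - 10*sqrt(37)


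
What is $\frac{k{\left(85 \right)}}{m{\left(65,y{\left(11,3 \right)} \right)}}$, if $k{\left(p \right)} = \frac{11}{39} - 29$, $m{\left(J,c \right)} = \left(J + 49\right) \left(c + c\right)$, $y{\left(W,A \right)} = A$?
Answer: $- \frac{280}{6669} \approx -0.041985$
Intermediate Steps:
$m{\left(J,c \right)} = 2 c \left(49 + J\right)$ ($m{\left(J,c \right)} = \left(49 + J\right) 2 c = 2 c \left(49 + J\right)$)
$k{\left(p \right)} = - \frac{1120}{39}$ ($k{\left(p \right)} = 11 \cdot \frac{1}{39} - 29 = \frac{11}{39} - 29 = - \frac{1120}{39}$)
$\frac{k{\left(85 \right)}}{m{\left(65,y{\left(11,3 \right)} \right)}} = - \frac{1120}{39 \cdot 2 \cdot 3 \left(49 + 65\right)} = - \frac{1120}{39 \cdot 2 \cdot 3 \cdot 114} = - \frac{1120}{39 \cdot 684} = \left(- \frac{1120}{39}\right) \frac{1}{684} = - \frac{280}{6669}$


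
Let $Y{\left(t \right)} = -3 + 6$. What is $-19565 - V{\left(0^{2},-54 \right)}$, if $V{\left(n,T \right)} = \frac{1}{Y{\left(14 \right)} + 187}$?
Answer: $- \frac{3717351}{190} \approx -19565.0$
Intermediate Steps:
$Y{\left(t \right)} = 3$
$V{\left(n,T \right)} = \frac{1}{190}$ ($V{\left(n,T \right)} = \frac{1}{3 + 187} = \frac{1}{190}$)
$-19565 - V{\left(0^{2},-54 \right)} = -19565 - \frac{1}{190} = - \frac{3717351}{190}$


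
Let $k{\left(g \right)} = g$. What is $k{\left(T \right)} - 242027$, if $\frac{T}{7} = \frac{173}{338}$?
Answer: $- \frac{81803915}{338} \approx -2.4202 \cdot 10^{5}$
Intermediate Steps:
$T = \frac{1211}{338}$ ($T = 7 \cdot \frac{173}{338} = \frac{1211}{338} \approx 3.5828$)
$k{\left(T \right)} - 242027 = \frac{1211}{338} - 242027 = - \frac{81803915}{338}$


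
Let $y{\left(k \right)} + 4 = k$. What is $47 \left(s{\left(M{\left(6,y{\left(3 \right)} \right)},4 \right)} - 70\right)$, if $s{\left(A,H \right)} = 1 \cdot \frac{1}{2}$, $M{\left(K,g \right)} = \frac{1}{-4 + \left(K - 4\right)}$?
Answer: $- \frac{6533}{2} \approx -3266.5$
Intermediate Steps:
$y{\left(k \right)} = -4 + k$
$M{\left(K,g \right)} = \frac{1}{-8 + K}$ ($M{\left(K,g \right)} = \frac{1}{-4 + \left(K - 4\right)} = \frac{1}{-4 + \left(-4 + K\right)} = \frac{1}{-8 + K}$)
$s{\left(A,H \right)} = \frac{1}{2}$ ($s{\left(A,H \right)} = 1 \cdot \frac{1}{2} = \frac{1}{2}$)
$47 \left(s{\left(M{\left(6,y{\left(3 \right)} \right)},4 \right)} - 70\right) = 47 \left(\frac{1}{2} - 70\right) = 47 \left(- \frac{139}{2}\right) = - \frac{6533}{2}$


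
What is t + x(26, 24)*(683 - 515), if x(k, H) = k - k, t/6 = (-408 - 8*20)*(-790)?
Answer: 2692320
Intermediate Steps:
t = 2692320 (t = 6*((-408 - 8*20)*(-790)) = 6*((-408 - 160)*(-790)) = 6*(-568*(-790)) = 6*448720 = 2692320)
x(k, H) = 0
t + x(26, 24)*(683 - 515) = 2692320 + 0*(683 - 515) = 2692320 + 0*168 = 2692320 + 0 = 2692320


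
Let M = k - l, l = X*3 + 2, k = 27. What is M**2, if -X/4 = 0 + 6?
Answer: 9409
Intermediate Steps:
X = -24 (X = -4*(0 + 6) = -4*6 = -24)
l = -70 (l = -24*3 + 2 = -72 + 2 = -70)
M = 97 (M = 27 - 1*(-70) = 27 + 70 = 97)
M**2 = 97**2 = 9409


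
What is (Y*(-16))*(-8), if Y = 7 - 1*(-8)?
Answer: 1920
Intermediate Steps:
Y = 15 (Y = 7 + 8 = 15)
(Y*(-16))*(-8) = (15*(-16))*(-8) = -240*(-8) = 1920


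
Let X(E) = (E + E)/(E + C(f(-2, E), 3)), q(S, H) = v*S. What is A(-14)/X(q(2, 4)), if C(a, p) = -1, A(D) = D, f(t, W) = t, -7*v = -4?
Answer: -7/8 ≈ -0.87500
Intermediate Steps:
v = 4/7 (v = -1/7*(-4) = 4/7 ≈ 0.57143)
q(S, H) = 4*S/7
X(E) = 2*E/(-1 + E) (X(E) = (E + E)/(E - 1) = (2*E)/(-1 + E) = 2*E/(-1 + E))
A(-14)/X(q(2, 4)) = -14/(2*((4/7)*2)/(-1 + (4/7)*2)) = -14/(2*(8/7)/(-1 + 8/7)) = -14/(2*(8/7)/(1/7)) = -14/(2*(8/7)*7) = -14/16 = -14*1/16 = -7/8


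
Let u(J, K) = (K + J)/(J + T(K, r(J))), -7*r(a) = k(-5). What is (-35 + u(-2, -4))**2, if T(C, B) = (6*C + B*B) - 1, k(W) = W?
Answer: 509314624/421201 ≈ 1209.2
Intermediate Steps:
r(a) = 5/7 (r(a) = -1/7*(-5) = 5/7)
T(C, B) = -1 + B**2 + 6*C (T(C, B) = (6*C + B**2) - 1 = (B**2 + 6*C) - 1 = -1 + B**2 + 6*C)
u(J, K) = (J + K)/(-24/49 + J + 6*K) (u(J, K) = (K + J)/(J + (-1 + (5/7)**2 + 6*K)) = (J + K)/(J + (-1 + 25/49 + 6*K)) = (J + K)/(J + (-24/49 + 6*K)) = (J + K)/(-24/49 + J + 6*K))
(-35 + u(-2, -4))**2 = (-35 + 49*(-2 - 4)/(-24 + 49*(-2) + 294*(-4)))**2 = (-35 + 49*(-6)/(-24 - 98 - 1176))**2 = (-35 + 49*(-6)/(-1298))**2 = (-35 + 49*(-1/1298)*(-6))**2 = (-35 + 147/649)**2 = (-22568/649)**2 = 509314624/421201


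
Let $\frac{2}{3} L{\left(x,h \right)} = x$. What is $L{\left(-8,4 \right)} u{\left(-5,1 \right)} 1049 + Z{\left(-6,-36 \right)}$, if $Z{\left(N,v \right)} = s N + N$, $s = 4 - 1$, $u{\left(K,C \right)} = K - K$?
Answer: $-24$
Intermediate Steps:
$L{\left(x,h \right)} = \frac{3 x}{2}$
$u{\left(K,C \right)} = 0$
$s = 3$ ($s = 4 - 1 = 3$)
$Z{\left(N,v \right)} = 4 N$ ($Z{\left(N,v \right)} = 3 N + N = 4 N$)
$L{\left(-8,4 \right)} u{\left(-5,1 \right)} 1049 + Z{\left(-6,-36 \right)} = \frac{3}{2} \left(-8\right) 0 \cdot 1049 + 4 \left(-6\right) = \left(-12\right) 0 \cdot 1049 - 24 = 0 \cdot 1049 - 24 = 0 - 24 = -24$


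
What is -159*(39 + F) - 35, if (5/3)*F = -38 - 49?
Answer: 10319/5 ≈ 2063.8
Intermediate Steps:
F = -261/5 (F = 3*(-38 - 49)/5 = (3/5)*(-87) = -261/5 ≈ -52.200)
-159*(39 + F) - 35 = -159*(39 - 261/5) - 35 = -159*(-66/5) - 35 = 10494/5 - 35 = 10319/5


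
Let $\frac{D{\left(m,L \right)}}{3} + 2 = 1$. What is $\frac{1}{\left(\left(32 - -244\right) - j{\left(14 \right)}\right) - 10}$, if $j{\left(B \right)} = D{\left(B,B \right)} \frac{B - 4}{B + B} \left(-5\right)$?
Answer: $\frac{14}{3649} \approx 0.0038367$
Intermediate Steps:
$D{\left(m,L \right)} = -3$ ($D{\left(m,L \right)} = -6 + 3 \cdot 1 = -6 + 3 = -3$)
$j{\left(B \right)} = \frac{15 \left(-4 + B\right)}{2 B}$ ($j{\left(B \right)} = - 3 \frac{B - 4}{B + B} \left(-5\right) = - 3 \frac{-4 + B}{2 B} \left(-5\right) = - \frac{3 \left(-4 + B\right)}{2 B} \left(-5\right) = \frac{15 \left(-4 + B\right)}{2 B}$)
$\frac{1}{\left(\left(32 - -244\right) - j{\left(14 \right)}\right) - 10} = \frac{1}{\left(\left(32 - -244\right) - \left(\frac{15}{2} - \frac{30}{14}\right)\right) - 10} = \frac{1}{\left(\left(32 + 244\right) - \left(\frac{15}{2} - \frac{15}{7}\right)\right) - 10} = \frac{1}{\left(276 - \left(\frac{15}{2} - \frac{15}{7}\right)\right) - 10} = \frac{1}{\left(276 - \frac{75}{14}\right) - 10} = \frac{1}{\frac{3789}{14} - 10} = \frac{1}{\frac{3649}{14}} = \frac{14}{3649}$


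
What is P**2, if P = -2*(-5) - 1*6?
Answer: 16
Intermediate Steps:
P = 4 (P = 10 - 6 = 4)
P**2 = 4**2 = 16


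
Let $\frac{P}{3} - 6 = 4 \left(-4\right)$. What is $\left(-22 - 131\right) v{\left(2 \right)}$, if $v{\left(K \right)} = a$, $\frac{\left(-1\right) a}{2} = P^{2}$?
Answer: $275400$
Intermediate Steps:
$P = -30$ ($P = 18 + 3 \cdot 4 \left(-4\right) = 18 + 3 \left(-16\right) = 18 - 48 = -30$)
$a = -1800$ ($a = - 2 \left(-30\right)^{2} = \left(-2\right) 900 = -1800$)
$v{\left(K \right)} = -1800$
$\left(-22 - 131\right) v{\left(2 \right)} = \left(-22 - 131\right) \left(-1800\right) = \left(-153\right) \left(-1800\right) = 275400$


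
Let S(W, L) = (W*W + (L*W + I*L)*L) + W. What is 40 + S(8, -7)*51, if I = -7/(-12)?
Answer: 100647/4 ≈ 25162.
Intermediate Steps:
I = 7/12 (I = -7*(-1/12) = 7/12 ≈ 0.58333)
S(W, L) = W + W² + L*(7*L/12 + L*W) (S(W, L) = (W*W + (L*W + 7*L/12)*L) + W = (W² + (7*L/12 + L*W)*L) + W = (W² + L*(7*L/12 + L*W)) + W = W + W² + L*(7*L/12 + L*W))
40 + S(8, -7)*51 = 40 + (8 + 8² + (7/12)*(-7)² + 8*(-7)²)*51 = 40 + (8 + 64 + (7/12)*49 + 8*49)*51 = 40 + (8 + 64 + 343/12 + 392)*51 = 40 + (5911/12)*51 = 40 + 100487/4 = 100647/4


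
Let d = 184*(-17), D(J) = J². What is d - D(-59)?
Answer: -6609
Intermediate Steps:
d = -3128
d - D(-59) = -3128 - 1*(-59)² = -3128 - 1*3481 = -3128 - 3481 = -6609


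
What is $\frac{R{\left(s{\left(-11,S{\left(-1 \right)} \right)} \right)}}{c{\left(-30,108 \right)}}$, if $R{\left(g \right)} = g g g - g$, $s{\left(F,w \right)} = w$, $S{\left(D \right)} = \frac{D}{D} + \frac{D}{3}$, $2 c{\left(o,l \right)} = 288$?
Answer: $- \frac{5}{1944} \approx -0.002572$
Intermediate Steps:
$c{\left(o,l \right)} = 144$ ($c{\left(o,l \right)} = \frac{1}{2} \cdot 288 = 144$)
$S{\left(D \right)} = 1 + \frac{D}{3}$ ($S{\left(D \right)} = 1 + D \frac{1}{3} = 1 + \frac{D}{3}$)
$R{\left(g \right)} = g^{3} - g$ ($R{\left(g \right)} = g^{2} g - g = g^{3} - g$)
$\frac{R{\left(s{\left(-11,S{\left(-1 \right)} \right)} \right)}}{c{\left(-30,108 \right)}} = \frac{\left(1 + \frac{1}{3} \left(-1\right)\right)^{3} - \left(1 + \frac{1}{3} \left(-1\right)\right)}{144} = \left(\left(1 - \frac{1}{3}\right)^{3} - \left(1 - \frac{1}{3}\right)\right) \frac{1}{144} = \left(\left(\frac{2}{3}\right)^{3} - \frac{2}{3}\right) \frac{1}{144} = \left(\frac{8}{27} - \frac{2}{3}\right) \frac{1}{144} = \left(- \frac{10}{27}\right) \frac{1}{144} = - \frac{5}{1944}$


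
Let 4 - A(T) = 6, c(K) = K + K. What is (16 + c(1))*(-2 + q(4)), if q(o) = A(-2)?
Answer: -72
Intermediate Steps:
c(K) = 2*K
A(T) = -2 (A(T) = 4 - 1*6 = 4 - 6 = -2)
q(o) = -2
(16 + c(1))*(-2 + q(4)) = (16 + 2*1)*(-2 - 2) = (16 + 2)*(-4) = 18*(-4) = -72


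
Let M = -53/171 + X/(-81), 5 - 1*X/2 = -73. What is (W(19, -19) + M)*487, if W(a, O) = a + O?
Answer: -558589/513 ≈ -1088.9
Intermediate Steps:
X = 156 (X = 10 - 2*(-73) = 10 + 146 = 156)
W(a, O) = O + a
M = -1147/513 (M = -53/171 + 156/(-81) = -53*1/171 + 156*(-1/81) = -53/171 - 52/27 = -1147/513 ≈ -2.2359)
(W(19, -19) + M)*487 = ((-19 + 19) - 1147/513)*487 = (0 - 1147/513)*487 = -1147/513*487 = -558589/513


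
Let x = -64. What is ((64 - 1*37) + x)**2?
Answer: 1369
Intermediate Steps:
((64 - 1*37) + x)**2 = ((64 - 1*37) - 64)**2 = ((64 - 37) - 64)**2 = (27 - 64)**2 = (-37)**2 = 1369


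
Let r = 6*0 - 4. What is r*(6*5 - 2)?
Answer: -112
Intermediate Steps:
r = -4 (r = 0 - 4 = -4)
r*(6*5 - 2) = -4*(6*5 - 2) = -4*(30 - 2) = -4*28 = -112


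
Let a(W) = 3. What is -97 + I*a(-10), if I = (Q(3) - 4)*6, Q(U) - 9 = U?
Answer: 47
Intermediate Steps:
Q(U) = 9 + U
I = 48 (I = ((9 + 3) - 4)*6 = (12 - 4)*6 = 8*6 = 48)
-97 + I*a(-10) = -97 + 48*3 = -97 + 144 = 47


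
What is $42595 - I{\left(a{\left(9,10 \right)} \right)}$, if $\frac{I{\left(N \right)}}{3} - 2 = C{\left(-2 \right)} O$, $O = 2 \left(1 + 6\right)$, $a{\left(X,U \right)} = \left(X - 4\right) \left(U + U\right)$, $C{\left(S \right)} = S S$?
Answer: $42421$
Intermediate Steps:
$C{\left(S \right)} = S^{2}$
$a{\left(X,U \right)} = 2 U \left(-4 + X\right)$ ($a{\left(X,U \right)} = \left(-4 + X\right) 2 U = 2 U \left(-4 + X\right)$)
$O = 14$ ($O = 2 \cdot 7 = 14$)
$I{\left(N \right)} = 174$ ($I{\left(N \right)} = 6 + 3 \left(-2\right)^{2} \cdot 14 = 6 + 3 \cdot 4 \cdot 14 = 6 + 3 \cdot 56 = 6 + 168 = 174$)
$42595 - I{\left(a{\left(9,10 \right)} \right)} = 42595 - 174 = 42421$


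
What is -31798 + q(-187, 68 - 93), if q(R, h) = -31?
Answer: -31829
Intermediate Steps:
-31798 + q(-187, 68 - 93) = -31798 - 31 = -31829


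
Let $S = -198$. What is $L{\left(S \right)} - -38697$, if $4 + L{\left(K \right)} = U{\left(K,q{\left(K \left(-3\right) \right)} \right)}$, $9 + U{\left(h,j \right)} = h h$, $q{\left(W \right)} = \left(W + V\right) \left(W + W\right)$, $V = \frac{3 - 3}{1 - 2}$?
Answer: $77888$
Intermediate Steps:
$V = 0$ ($V = \frac{0}{-1} = 0 \left(-1\right) = 0$)
$q{\left(W \right)} = 2 W^{2}$ ($q{\left(W \right)} = \left(W + 0\right) \left(W + W\right) = W 2 W = 2 W^{2}$)
$U{\left(h,j \right)} = -9 + h^{2}$ ($U{\left(h,j \right)} = -9 + h h = -9 + h^{2}$)
$L{\left(K \right)} = -13 + K^{2}$ ($L{\left(K \right)} = -4 + \left(-9 + K^{2}\right) = -13 + K^{2}$)
$L{\left(S \right)} - -38697 = \left(-13 + \left(-198\right)^{2}\right) - -38697 = \left(-13 + 39204\right) + 38697 = 39191 + 38697 = 77888$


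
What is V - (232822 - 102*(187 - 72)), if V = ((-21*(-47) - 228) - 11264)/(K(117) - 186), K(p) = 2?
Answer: -40670423/184 ≈ -2.2104e+5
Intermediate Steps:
V = 10505/184 (V = ((-21*(-47) - 228) - 11264)/(2 - 186) = ((987 - 228) - 11264)/(-184) = (759 - 11264)*(-1/184) = -10505*(-1/184) = 10505/184 ≈ 57.092)
V - (232822 - 102*(187 - 72)) = 10505/184 - (232822 - 102*(187 - 72)) = 10505/184 - (232822 - 102*115) = 10505/184 - (232822 - 1*11730) = 10505/184 - (232822 - 11730) = 10505/184 - 1*221092 = 10505/184 - 221092 = -40670423/184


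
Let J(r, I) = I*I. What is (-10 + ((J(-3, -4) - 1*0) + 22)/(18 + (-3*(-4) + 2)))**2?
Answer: 19881/256 ≈ 77.660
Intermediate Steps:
J(r, I) = I**2
(-10 + ((J(-3, -4) - 1*0) + 22)/(18 + (-3*(-4) + 2)))**2 = (-10 + (((-4)**2 - 1*0) + 22)/(18 + (-3*(-4) + 2)))**2 = (-10 + ((16 + 0) + 22)/(18 + (12 + 2)))**2 = (-10 + (16 + 22)/(18 + 14))**2 = (-10 + 38/32)**2 = (-10 + 38*(1/32))**2 = (-10 + 19/16)**2 = (-141/16)**2 = 19881/256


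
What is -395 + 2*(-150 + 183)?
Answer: -329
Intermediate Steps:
-395 + 2*(-150 + 183) = -395 + 2*33 = -395 + 66 = -329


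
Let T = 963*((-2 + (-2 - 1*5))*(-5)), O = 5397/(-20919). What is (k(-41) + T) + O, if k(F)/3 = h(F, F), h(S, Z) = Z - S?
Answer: 302173156/6973 ≈ 43335.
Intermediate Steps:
O = -1799/6973 (O = 5397*(-1/20919) = -1799/6973 ≈ -0.25800)
k(F) = 0 (k(F) = 3*(F - F) = 3*0 = 0)
T = 43335 (T = 963*((-2 + (-2 - 5))*(-5)) = 963*((-2 - 7)*(-5)) = 963*(-9*(-5)) = 963*45 = 43335)
(k(-41) + T) + O = (0 + 43335) - 1799/6973 = 43335 - 1799/6973 = 302173156/6973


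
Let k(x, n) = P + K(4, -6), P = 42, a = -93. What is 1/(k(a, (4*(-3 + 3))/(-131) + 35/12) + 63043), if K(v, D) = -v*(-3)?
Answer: 1/63097 ≈ 1.5849e-5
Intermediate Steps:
K(v, D) = 3*v
k(x, n) = 54 (k(x, n) = 42 + 3*4 = 42 + 12 = 54)
1/(k(a, (4*(-3 + 3))/(-131) + 35/12) + 63043) = 1/(54 + 63043) = 1/63097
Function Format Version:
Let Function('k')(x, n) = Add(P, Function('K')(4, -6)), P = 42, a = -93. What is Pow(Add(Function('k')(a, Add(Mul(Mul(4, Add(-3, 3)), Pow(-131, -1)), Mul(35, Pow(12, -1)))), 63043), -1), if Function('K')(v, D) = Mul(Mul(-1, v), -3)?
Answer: Rational(1, 63097) ≈ 1.5849e-5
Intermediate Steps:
Function('K')(v, D) = Mul(3, v)
Function('k')(x, n) = 54 (Function('k')(x, n) = Add(42, Mul(3, 4)) = Add(42, 12) = 54)
Pow(Add(Function('k')(a, Add(Mul(Mul(4, Add(-3, 3)), Pow(-131, -1)), Mul(35, Pow(12, -1)))), 63043), -1) = Pow(Add(54, 63043), -1) = Pow(63097, -1) = Rational(1, 63097)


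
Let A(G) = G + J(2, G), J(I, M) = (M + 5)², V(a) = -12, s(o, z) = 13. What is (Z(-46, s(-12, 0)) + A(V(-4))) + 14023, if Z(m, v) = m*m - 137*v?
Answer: 14395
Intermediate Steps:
J(I, M) = (5 + M)²
Z(m, v) = m² - 137*v
A(G) = G + (5 + G)²
(Z(-46, s(-12, 0)) + A(V(-4))) + 14023 = (((-46)² - 137*13) + (-12 + (5 - 12)²)) + 14023 = ((2116 - 1781) + (-12 + (-7)²)) + 14023 = (335 + (-12 + 49)) + 14023 = (335 + 37) + 14023 = 372 + 14023 = 14395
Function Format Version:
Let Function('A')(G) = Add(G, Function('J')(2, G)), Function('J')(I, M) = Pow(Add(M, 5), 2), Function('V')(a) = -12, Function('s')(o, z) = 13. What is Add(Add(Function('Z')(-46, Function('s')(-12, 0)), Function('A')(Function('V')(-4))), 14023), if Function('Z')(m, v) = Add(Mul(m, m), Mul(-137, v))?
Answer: 14395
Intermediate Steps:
Function('J')(I, M) = Pow(Add(5, M), 2)
Function('Z')(m, v) = Add(Pow(m, 2), Mul(-137, v))
Function('A')(G) = Add(G, Pow(Add(5, G), 2))
Add(Add(Function('Z')(-46, Function('s')(-12, 0)), Function('A')(Function('V')(-4))), 14023) = Add(Add(Add(Pow(-46, 2), Mul(-137, 13)), Add(-12, Pow(Add(5, -12), 2))), 14023) = Add(Add(Add(2116, -1781), Add(-12, Pow(-7, 2))), 14023) = Add(Add(335, Add(-12, 49)), 14023) = Add(Add(335, 37), 14023) = Add(372, 14023) = 14395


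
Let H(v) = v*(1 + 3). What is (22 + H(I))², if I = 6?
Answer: 2116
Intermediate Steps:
H(v) = 4*v (H(v) = v*4 = 4*v)
(22 + H(I))² = (22 + 4*6)² = (22 + 24)² = 46² = 2116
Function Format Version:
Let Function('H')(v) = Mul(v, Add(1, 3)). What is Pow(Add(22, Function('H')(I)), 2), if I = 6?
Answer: 2116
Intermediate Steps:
Function('H')(v) = Mul(4, v) (Function('H')(v) = Mul(v, 4) = Mul(4, v))
Pow(Add(22, Function('H')(I)), 2) = Pow(Add(22, Mul(4, 6)), 2) = Pow(Add(22, 24), 2) = Pow(46, 2) = 2116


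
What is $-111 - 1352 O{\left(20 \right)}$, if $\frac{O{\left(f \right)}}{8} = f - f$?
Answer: $-111$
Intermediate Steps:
$O{\left(f \right)} = 0$ ($O{\left(f \right)} = 8 \left(f - f\right) = 8 \cdot 0 = 0$)
$-111 - 1352 O{\left(20 \right)} = -111 - 0 = -111 + 0 = -111$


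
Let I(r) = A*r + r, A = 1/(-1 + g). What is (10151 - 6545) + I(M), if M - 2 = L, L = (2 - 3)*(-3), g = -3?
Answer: 14439/4 ≈ 3609.8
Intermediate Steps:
L = 3 (L = -1*(-3) = 3)
A = -¼ (A = 1/(-1 - 3) = 1/(-4) = -¼ ≈ -0.25000)
M = 5 (M = 2 + 3 = 5)
I(r) = 3*r/4 (I(r) = -r/4 + r = 3*r/4)
(10151 - 6545) + I(M) = (10151 - 6545) + (¾)*5 = 3606 + 15/4 = 14439/4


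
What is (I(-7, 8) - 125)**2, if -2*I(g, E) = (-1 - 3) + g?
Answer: 57121/4 ≈ 14280.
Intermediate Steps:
I(g, E) = 2 - g/2 (I(g, E) = -((-1 - 3) + g)/2 = -(-4 + g)/2 = 2 - g/2)
(I(-7, 8) - 125)**2 = ((2 - 1/2*(-7)) - 125)**2 = ((2 + 7/2) - 125)**2 = (11/2 - 125)**2 = (-239/2)**2 = 57121/4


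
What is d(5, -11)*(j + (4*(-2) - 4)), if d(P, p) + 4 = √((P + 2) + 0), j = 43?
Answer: -124 + 31*√7 ≈ -41.982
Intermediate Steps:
d(P, p) = -4 + √(2 + P) (d(P, p) = -4 + √((P + 2) + 0) = -4 + √((2 + P) + 0) = -4 + √(2 + P))
d(5, -11)*(j + (4*(-2) - 4)) = (-4 + √(2 + 5))*(43 + (4*(-2) - 4)) = (-4 + √7)*(43 + (-8 - 4)) = (-4 + √7)*(43 - 12) = (-4 + √7)*31 = -124 + 31*√7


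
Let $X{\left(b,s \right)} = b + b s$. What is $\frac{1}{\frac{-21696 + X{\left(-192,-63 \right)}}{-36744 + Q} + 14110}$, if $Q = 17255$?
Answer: $\frac{19489}{274999582} \approx 7.0869 \cdot 10^{-5}$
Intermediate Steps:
$\frac{1}{\frac{-21696 + X{\left(-192,-63 \right)}}{-36744 + Q} + 14110} = \frac{1}{\frac{-21696 - 192 \left(1 - 63\right)}{-36744 + 17255} + 14110} = \frac{1}{\frac{-21696 - -11904}{-19489} + 14110} = \frac{1}{\left(-21696 + 11904\right) \left(- \frac{1}{19489}\right) + 14110} = \frac{1}{\left(-9792\right) \left(- \frac{1}{19489}\right) + 14110} = \frac{1}{\frac{9792}{19489} + 14110} = \frac{1}{\frac{274999582}{19489}} = \frac{19489}{274999582}$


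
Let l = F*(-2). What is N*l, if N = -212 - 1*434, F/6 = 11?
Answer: 85272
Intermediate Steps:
F = 66 (F = 6*11 = 66)
l = -132 (l = 66*(-2) = -132)
N = -646 (N = -212 - 434 = -646)
N*l = -646*(-132) = 85272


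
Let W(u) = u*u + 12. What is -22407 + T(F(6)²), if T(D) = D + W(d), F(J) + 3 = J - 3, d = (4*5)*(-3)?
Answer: -18795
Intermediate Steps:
d = -60 (d = 20*(-3) = -60)
F(J) = -6 + J (F(J) = -3 + (J - 3) = -3 + (-3 + J) = -6 + J)
W(u) = 12 + u² (W(u) = u² + 12 = 12 + u²)
T(D) = 3612 + D (T(D) = D + (12 + (-60)²) = D + (12 + 3600) = D + 3612 = 3612 + D)
-22407 + T(F(6)²) = -22407 + (3612 + (-6 + 6)²) = -22407 + (3612 + 0²) = -22407 + (3612 + 0) = -22407 + 3612 = -18795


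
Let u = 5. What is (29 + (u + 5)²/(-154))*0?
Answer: 0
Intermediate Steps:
(29 + (u + 5)²/(-154))*0 = (29 + (5 + 5)²/(-154))*0 = (29 + 10²*(-1/154))*0 = (29 + 100*(-1/154))*0 = (29 - 50/77)*0 = (2183/77)*0 = 0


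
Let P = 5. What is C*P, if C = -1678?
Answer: -8390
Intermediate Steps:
C*P = -1678*5 = -8390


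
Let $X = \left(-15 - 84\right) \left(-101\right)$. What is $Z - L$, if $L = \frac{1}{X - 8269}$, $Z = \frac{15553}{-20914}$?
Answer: $- \frac{6731901}{9045305} \approx -0.74424$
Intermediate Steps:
$X = 9999$ ($X = \left(-99\right) \left(-101\right) = 9999$)
$Z = - \frac{15553}{20914}$ ($Z = 15553 \left(- \frac{1}{20914}\right) = - \frac{15553}{20914} \approx -0.74366$)
$L = \frac{1}{1730}$ ($L = \frac{1}{9999 - 8269} = \frac{1}{1730} \approx 0.00057803$)
$Z - L = - \frac{15553}{20914} - \frac{1}{1730} = - \frac{6731901}{9045305}$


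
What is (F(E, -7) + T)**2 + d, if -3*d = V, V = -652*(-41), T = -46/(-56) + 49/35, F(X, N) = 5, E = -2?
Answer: -520880837/58800 ≈ -8858.5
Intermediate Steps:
T = 311/140 (T = -46*(-1/56) + 49*(1/35) = 23/28 + 7/5 = 311/140 ≈ 2.2214)
V = 26732
d = -26732/3 (d = -1/3*26732 = -26732/3 ≈ -8910.7)
(F(E, -7) + T)**2 + d = (5 + 311/140)**2 - 26732/3 = (1011/140)**2 - 26732/3 = 1022121/19600 - 26732/3 = -520880837/58800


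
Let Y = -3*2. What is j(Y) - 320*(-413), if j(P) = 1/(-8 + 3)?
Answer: 660799/5 ≈ 1.3216e+5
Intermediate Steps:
Y = -6
j(P) = -⅕ (j(P) = 1/(-5) = -⅕)
j(Y) - 320*(-413) = -⅕ - 320*(-413) = -⅕ + 132160 = 660799/5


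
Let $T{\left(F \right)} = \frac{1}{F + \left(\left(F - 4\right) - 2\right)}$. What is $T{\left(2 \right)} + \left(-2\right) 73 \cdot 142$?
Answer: $- \frac{41465}{2} \approx -20733.0$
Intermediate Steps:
$T{\left(F \right)} = \frac{1}{-6 + 2 F}$ ($T{\left(F \right)} = \frac{1}{F + \left(\left(-4 + F\right) - 2\right)} = \frac{1}{F + \left(-6 + F\right)} = \frac{1}{-6 + 2 F}$)
$T{\left(2 \right)} + \left(-2\right) 73 \cdot 142 = \frac{1}{2 \left(-3 + 2\right)} + \left(-2\right) 73 \cdot 142 = \frac{1}{2 \left(-1\right)} - 20732 = \frac{1}{2} \left(-1\right) - 20732 = - \frac{1}{2} - 20732 = - \frac{41465}{2}$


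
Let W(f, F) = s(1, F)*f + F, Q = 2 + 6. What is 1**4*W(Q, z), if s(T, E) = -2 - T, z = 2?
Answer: -22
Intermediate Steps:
Q = 8
W(f, F) = F - 3*f (W(f, F) = (-2 - 1*1)*f + F = (-2 - 1)*f + F = -3*f + F = F - 3*f)
1**4*W(Q, z) = 1**4*(2 - 3*8) = 1*(2 - 24) = 1*(-22) = -22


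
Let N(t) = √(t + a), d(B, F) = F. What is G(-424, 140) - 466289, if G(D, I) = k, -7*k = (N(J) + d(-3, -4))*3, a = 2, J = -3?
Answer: -3264011/7 - 3*I/7 ≈ -4.6629e+5 - 0.42857*I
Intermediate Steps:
N(t) = √(2 + t) (N(t) = √(t + 2) = √(2 + t))
k = 12/7 - 3*I/7 (k = -(√(2 - 3) - 4)*3/7 = -(√(-1) - 4)*3/7 = -(I - 4)*3/7 = -(-4 + I)*3/7 = -(-12 + 3*I)/7 = 12/7 - 3*I/7 ≈ 1.7143 - 0.42857*I)
G(D, I) = 12/7 - 3*I/7
G(-424, 140) - 466289 = (12/7 - 3*I/7) - 466289 = -3264011/7 - 3*I/7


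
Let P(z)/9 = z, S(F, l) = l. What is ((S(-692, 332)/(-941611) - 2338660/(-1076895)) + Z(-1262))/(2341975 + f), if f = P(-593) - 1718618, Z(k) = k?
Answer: -127748666598827/62668227823176690 ≈ -0.0020385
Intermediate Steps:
P(z) = 9*z
f = -1723955 (f = 9*(-593) - 1718618 = -5337 - 1718618 = -1723955)
((S(-692, 332)/(-941611) - 2338660/(-1076895)) + Z(-1262))/(2341975 + f) = ((332/(-941611) - 2338660/(-1076895)) - 1262)/(2341975 - 1723955) = ((332*(-1/941611) - 2338660*(-1/1076895)) - 1262)/618020 = ((-332/941611 + 467732/215379) - 1262)*(1/618020) = (440350090424/202803235569 - 1262)*(1/618020) = -255497333197654/202803235569*1/618020 = -127748666598827/62668227823176690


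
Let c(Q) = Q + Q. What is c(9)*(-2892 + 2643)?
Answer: -4482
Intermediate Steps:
c(Q) = 2*Q
c(9)*(-2892 + 2643) = (2*9)*(-2892 + 2643) = 18*(-249) = -4482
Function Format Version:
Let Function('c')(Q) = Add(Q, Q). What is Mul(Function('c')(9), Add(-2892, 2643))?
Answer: -4482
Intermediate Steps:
Function('c')(Q) = Mul(2, Q)
Mul(Function('c')(9), Add(-2892, 2643)) = Mul(Mul(2, 9), Add(-2892, 2643)) = Mul(18, -249) = -4482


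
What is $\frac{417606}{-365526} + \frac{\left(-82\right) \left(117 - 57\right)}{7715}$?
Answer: $- \frac{23905801}{13428729} \approx -1.7802$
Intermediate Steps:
$\frac{417606}{-365526} + \frac{\left(-82\right) \left(117 - 57\right)}{7715} = 417606 \left(- \frac{1}{365526}\right) + \left(-82\right) 60 \cdot \frac{1}{7715} = - \frac{9943}{8703} - \frac{984}{1543} = - \frac{23905801}{13428729}$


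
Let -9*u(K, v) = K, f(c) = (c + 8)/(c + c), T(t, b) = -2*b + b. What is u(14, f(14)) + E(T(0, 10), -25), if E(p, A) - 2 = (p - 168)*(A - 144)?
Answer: 270742/9 ≈ 30082.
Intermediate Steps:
T(t, b) = -b
E(p, A) = 2 + (-168 + p)*(-144 + A) (E(p, A) = 2 + (p - 168)*(A - 144) = 2 + (-168 + p)*(-144 + A))
f(c) = (8 + c)/(2*c) (f(c) = (8 + c)/((2*c)) = (8 + c)*(1/(2*c)) = (8 + c)/(2*c))
u(K, v) = -K/9
u(14, f(14)) + E(T(0, 10), -25) = -⅑*14 + (24194 - 168*(-25) - (-144)*10 - (-25)*10) = -14/9 + (24194 + 4200 - 144*(-10) - 25*(-10)) = -14/9 + (24194 + 4200 + 1440 + 250) = -14/9 + 30084 = 270742/9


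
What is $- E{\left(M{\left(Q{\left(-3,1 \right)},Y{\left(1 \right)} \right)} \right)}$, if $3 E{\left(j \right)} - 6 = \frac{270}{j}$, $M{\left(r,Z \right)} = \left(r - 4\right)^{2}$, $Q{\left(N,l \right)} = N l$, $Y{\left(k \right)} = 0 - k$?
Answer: $- \frac{188}{49} \approx -3.8367$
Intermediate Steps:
$Y{\left(k \right)} = - k$
$M{\left(r,Z \right)} = \left(-4 + r\right)^{2}$
$E{\left(j \right)} = 2 + \frac{90}{j}$ ($E{\left(j \right)} = 2 + \frac{270 \frac{1}{j}}{3} = 2 + \frac{90}{j}$)
$- E{\left(M{\left(Q{\left(-3,1 \right)},Y{\left(1 \right)} \right)} \right)} = - (2 + \frac{90}{\left(-4 - 3\right)^{2}}) = - (2 + \frac{90}{\left(-7\right)^{2}}) = - (2 + \frac{90}{49}) = \left(-1\right) \frac{188}{49} = - \frac{188}{49}$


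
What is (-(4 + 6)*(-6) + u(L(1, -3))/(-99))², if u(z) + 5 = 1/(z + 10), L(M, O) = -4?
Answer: 1272277561/352836 ≈ 3605.9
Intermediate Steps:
u(z) = -5 + 1/(10 + z) (u(z) = -5 + 1/(z + 10) = -5 + 1/(10 + z))
(-(4 + 6)*(-6) + u(L(1, -3))/(-99))² = (-(4 + 6)*(-6) + ((-49 - 5*(-4))/(10 - 4))/(-99))² = (-10*(-6) + ((-49 + 20)/6)*(-1/99))² = (-1*(-60) + ((⅙)*(-29))*(-1/99))² = (60 - 29/6*(-1/99))² = (60 + 29/594)² = (35669/594)² = 1272277561/352836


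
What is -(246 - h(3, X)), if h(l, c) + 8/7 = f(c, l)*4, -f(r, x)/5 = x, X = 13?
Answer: -2150/7 ≈ -307.14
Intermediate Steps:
f(r, x) = -5*x
h(l, c) = -8/7 - 20*l (h(l, c) = -8/7 - 5*l*4 = -8/7 - 20*l)
-(246 - h(3, X)) = -(246 - (-8/7 - 20*3)) = -(246 - (-8/7 - 60)) = -(246 - 1*(-428/7)) = -(246 + 428/7) = -1*2150/7 = -2150/7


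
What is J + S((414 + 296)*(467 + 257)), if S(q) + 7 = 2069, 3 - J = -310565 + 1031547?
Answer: -718917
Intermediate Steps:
J = -720979 (J = 3 - (-310565 + 1031547) = 3 - 1*720982 = 3 - 720982 = -720979)
S(q) = 2062 (S(q) = -7 + 2069 = 2062)
J + S((414 + 296)*(467 + 257)) = -720979 + 2062 = -718917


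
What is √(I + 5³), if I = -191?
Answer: I*√66 ≈ 8.124*I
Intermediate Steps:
√(I + 5³) = √(-191 + 5³) = √(-191 + 125) = √(-66) = I*√66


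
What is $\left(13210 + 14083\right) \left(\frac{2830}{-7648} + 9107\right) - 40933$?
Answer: $\frac{950288162837}{3824} \approx 2.4851 \cdot 10^{8}$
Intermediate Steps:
$\left(13210 + 14083\right) \left(\frac{2830}{-7648} + 9107\right) - 40933 = 27293 \left(2830 \left(- \frac{1}{7648}\right) + 9107\right) - 40933 = 27293 \left(- \frac{1415}{3824} + 9107\right) - 40933 = 27293 \cdot \frac{34823753}{3824} - 40933 = \frac{950444690629}{3824} - 40933 = \frac{950288162837}{3824}$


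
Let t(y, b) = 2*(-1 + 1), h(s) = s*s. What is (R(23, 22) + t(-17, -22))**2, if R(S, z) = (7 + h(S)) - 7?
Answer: 279841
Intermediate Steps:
h(s) = s**2
t(y, b) = 0 (t(y, b) = 2*0 = 0)
R(S, z) = S**2 (R(S, z) = (7 + S**2) - 7 = S**2)
(R(23, 22) + t(-17, -22))**2 = (23**2 + 0)**2 = (529 + 0)**2 = 529**2 = 279841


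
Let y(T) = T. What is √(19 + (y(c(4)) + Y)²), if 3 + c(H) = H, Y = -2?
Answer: 2*√5 ≈ 4.4721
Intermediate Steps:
c(H) = -3 + H
√(19 + (y(c(4)) + Y)²) = √(19 + ((-3 + 4) - 2)²) = √(19 + (1 - 2)²) = √(19 + (-1)²) = √(19 + 1) = √20 = 2*√5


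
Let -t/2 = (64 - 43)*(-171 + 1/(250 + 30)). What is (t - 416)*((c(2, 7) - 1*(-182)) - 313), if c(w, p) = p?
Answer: -4194827/5 ≈ -8.3897e+5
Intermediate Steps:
t = 143637/20 (t = -2*(64 - 43)*(-171 + 1/(250 + 30)) = -42*(-171 + 1/280) = -42*(-47879)/280 = -2*(-143637/40) = 143637/20 ≈ 7181.9)
(t - 416)*((c(2, 7) - 1*(-182)) - 313) = (143637/20 - 416)*((7 - 1*(-182)) - 313) = 135317*((7 + 182) - 313)/20 = 135317*(189 - 313)/20 = (135317/20)*(-124) = -4194827/5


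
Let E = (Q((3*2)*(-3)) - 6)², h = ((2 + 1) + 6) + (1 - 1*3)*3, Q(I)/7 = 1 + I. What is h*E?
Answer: 46875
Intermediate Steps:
Q(I) = 7 + 7*I (Q(I) = 7*(1 + I) = 7 + 7*I)
h = 3 (h = (3 + 6) + (1 - 3)*3 = 9 - 2*3 = 9 - 6 = 3)
E = 15625 (E = ((7 + 7*((3*2)*(-3))) - 6)² = ((7 + 7*(6*(-3))) - 6)² = ((7 + 7*(-18)) - 6)² = ((7 - 126) - 6)² = (-119 - 6)² = (-125)² = 15625)
h*E = 3*15625 = 46875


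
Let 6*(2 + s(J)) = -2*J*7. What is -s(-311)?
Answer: -2171/3 ≈ -723.67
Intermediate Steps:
s(J) = -2 - 7*J/3 (s(J) = -2 + (-2*J*7)/6 = -2 + (-14*J)/6 = -2 - 7*J/3)
-s(-311) = -(-2 - 7/3*(-311)) = -(-2 + 2177/3) = -1*2171/3 = -2171/3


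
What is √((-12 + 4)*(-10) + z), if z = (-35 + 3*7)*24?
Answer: 16*I ≈ 16.0*I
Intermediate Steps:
z = -336 (z = (-35 + 21)*24 = -14*24 = -336)
√((-12 + 4)*(-10) + z) = √((-12 + 4)*(-10) - 336) = √(-8*(-10) - 336) = √(80 - 336) = √(-256) = 16*I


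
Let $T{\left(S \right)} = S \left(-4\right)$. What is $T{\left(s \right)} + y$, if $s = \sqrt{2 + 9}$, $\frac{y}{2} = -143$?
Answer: $-286 - 4 \sqrt{11} \approx -299.27$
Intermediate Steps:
$y = -286$ ($y = 2 \left(-143\right) = -286$)
$s = \sqrt{11} \approx 3.3166$
$T{\left(S \right)} = - 4 S$
$T{\left(s \right)} + y = - 4 \sqrt{11} - 286 = -286 - 4 \sqrt{11}$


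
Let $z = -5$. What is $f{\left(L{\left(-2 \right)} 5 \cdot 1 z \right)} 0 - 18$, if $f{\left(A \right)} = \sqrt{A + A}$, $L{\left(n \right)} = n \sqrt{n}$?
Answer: $-18$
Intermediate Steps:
$L{\left(n \right)} = n^{\frac{3}{2}}$
$f{\left(A \right)} = \sqrt{2} \sqrt{A}$ ($f{\left(A \right)} = \sqrt{2 A} = \sqrt{2} \sqrt{A}$)
$f{\left(L{\left(-2 \right)} 5 \cdot 1 z \right)} 0 - 18 = \sqrt{2} \sqrt{\left(-2\right)^{\frac{3}{2}} \cdot 5 \cdot 1 \left(-5\right)} 0 - 18 = \sqrt{2} \sqrt{- 2 i \sqrt{2} \cdot 5 \left(-5\right)} 0 - 18 = \sqrt{2} \sqrt{- 10 i \sqrt{2} \left(-5\right)} 0 - 18 = \sqrt{2} \sqrt{50 i \sqrt{2}} \cdot 0 - 18 = \sqrt{2} \cdot 5 \cdot 2^{\frac{3}{4}} \sqrt{i} 0 - 18 = 10 \sqrt[4]{2} \sqrt{i} 0 - 18 = 0 - 18 = -18$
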